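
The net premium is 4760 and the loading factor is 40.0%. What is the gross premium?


Gross = net * (1 + loading)
= 4760 * (1 + 0.4)
= 4760 * 1.4
= 6664.0


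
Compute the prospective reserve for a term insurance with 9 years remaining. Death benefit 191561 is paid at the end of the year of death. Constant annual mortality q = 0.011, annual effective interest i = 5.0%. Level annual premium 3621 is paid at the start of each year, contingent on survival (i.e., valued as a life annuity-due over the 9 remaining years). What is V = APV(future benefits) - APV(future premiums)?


v = 1/(1+i) = 0.952381
APV(future benefits) per unit = sum_{k=0}^{8} k_p_x * q * v^(k+1) = 0.075101
APV(future benefits) = 191561 * 0.075101 = 14386.4628
Life annuity-due factor ä_{x:9} = sum_{k=0}^{8} k_p_x * v^k = 7.168752
APV(future premiums) = 3621 * 7.168752 = 25958.0503
V = 14386.4628 - 25958.0503
= -11571.5875


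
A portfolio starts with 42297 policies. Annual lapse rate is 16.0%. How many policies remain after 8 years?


remaining = initial * (1 - lapse)^years
= 42297 * (1 - 0.16)^8
= 42297 * 0.247876
= 10484.4066


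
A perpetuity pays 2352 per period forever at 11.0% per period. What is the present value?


PV = PMT / i
= 2352 / 0.11
= 21381.8182


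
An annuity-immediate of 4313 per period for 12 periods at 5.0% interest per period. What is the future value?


FV = PMT * ((1+i)^n - 1) / i
= 4313 * ((1.05)^12 - 1) / 0.05
= 4313 * (1.795856 - 1) / 0.05
= 68650.5667


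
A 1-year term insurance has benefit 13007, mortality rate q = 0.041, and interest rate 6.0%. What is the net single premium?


NSP = benefit * q * v
v = 1/(1+i) = 0.943396
NSP = 13007 * 0.041 * 0.943396
= 503.1009


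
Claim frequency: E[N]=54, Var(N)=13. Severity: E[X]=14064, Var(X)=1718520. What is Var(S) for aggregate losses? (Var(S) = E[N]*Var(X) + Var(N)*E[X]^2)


Var(S) = E[N]*Var(X) + Var(N)*E[X]^2
= 54*1718520 + 13*14064^2
= 92800080 + 2571349248
= 2.6641e+09


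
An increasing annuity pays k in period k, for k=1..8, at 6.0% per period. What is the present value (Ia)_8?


(Ia)_n = sum_{k=1}^{n} k * v^k, v = 1/(1+i)
v = 0.943396
Sum computed term by term:
(Ia)_8 = 26.0514


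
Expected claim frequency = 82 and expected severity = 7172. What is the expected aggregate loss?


E[S] = E[N] * E[X]
= 82 * 7172
= 588104


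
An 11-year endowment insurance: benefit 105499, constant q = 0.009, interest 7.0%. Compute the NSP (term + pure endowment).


Term component = 6849.3274
Pure endowment = 11_p_x * v^11 * benefit = 0.905337 * 0.475093 * 105499 = 45377.1262
NSP = 52226.4536


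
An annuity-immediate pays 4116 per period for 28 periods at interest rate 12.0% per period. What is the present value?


PV = PMT * (1 - (1+i)^(-n)) / i
= 4116 * (1 - (1+0.12)^(-28)) / 0.12
= 4116 * (1 - 0.041869) / 0.12
= 4116 * 7.984423
= 32863.8841


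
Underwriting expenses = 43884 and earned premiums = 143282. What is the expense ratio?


Expense ratio = expenses / premiums
= 43884 / 143282
= 0.3063


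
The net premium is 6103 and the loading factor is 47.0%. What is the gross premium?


Gross = net * (1 + loading)
= 6103 * (1 + 0.47)
= 6103 * 1.47
= 8971.41


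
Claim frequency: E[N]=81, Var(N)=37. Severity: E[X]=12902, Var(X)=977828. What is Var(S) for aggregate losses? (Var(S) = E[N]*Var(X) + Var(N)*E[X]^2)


Var(S) = E[N]*Var(X) + Var(N)*E[X]^2
= 81*977828 + 37*12902^2
= 79204068 + 6159079348
= 6.2383e+09


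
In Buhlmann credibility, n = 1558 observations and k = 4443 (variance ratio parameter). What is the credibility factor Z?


Z = n / (n + k)
= 1558 / (1558 + 4443)
= 1558 / 6001
= 0.2596


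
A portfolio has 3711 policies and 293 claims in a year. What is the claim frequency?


frequency = claims / policies
= 293 / 3711
= 0.079


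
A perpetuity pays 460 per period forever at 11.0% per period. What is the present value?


PV = PMT / i
= 460 / 0.11
= 4181.8182


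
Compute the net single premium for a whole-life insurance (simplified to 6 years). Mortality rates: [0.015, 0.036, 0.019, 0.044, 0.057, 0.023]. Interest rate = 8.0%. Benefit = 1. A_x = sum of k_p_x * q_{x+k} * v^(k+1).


v = 0.925926
Year 0: k_p_x=1.0, q=0.015, term=0.013889
Year 1: k_p_x=0.985, q=0.036, term=0.030401
Year 2: k_p_x=0.94954, q=0.019, term=0.014322
Year 3: k_p_x=0.931499, q=0.044, term=0.030126
Year 4: k_p_x=0.890513, q=0.057, term=0.034546
Year 5: k_p_x=0.839754, q=0.023, term=0.012171
A_x = 0.1355


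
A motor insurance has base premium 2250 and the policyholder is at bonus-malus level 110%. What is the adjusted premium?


adjusted = base * BM_level / 100
= 2250 * 110 / 100
= 2250 * 1.1
= 2475.0


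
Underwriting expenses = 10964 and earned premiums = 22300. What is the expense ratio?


Expense ratio = expenses / premiums
= 10964 / 22300
= 0.4917


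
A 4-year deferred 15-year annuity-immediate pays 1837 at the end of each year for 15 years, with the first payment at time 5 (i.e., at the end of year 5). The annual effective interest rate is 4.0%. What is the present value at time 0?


PV at time 4 of the 15-year annuity-immediate:
a_n = 1837 * (1-(1+0.04)^(-15))/0.04 = 20424.4777
Discount back 4 years to time 0:
PV = 20424.4777 * (1+0.04)^(-4)
= 20424.4777 * 0.854804
= 17458.9291


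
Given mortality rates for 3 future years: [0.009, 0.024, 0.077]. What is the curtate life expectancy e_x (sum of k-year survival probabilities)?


e_x = sum_{k=1}^{n} k_p_x
k_p_x values:
  1_p_x = 0.991
  2_p_x = 0.967216
  3_p_x = 0.89274
e_x = 2.851


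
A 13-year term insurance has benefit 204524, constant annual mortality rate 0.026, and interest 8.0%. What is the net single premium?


NSP = benefit * sum_{k=0}^{n-1} k_p_x * q * v^(k+1)
With constant q=0.026, v=0.925926
Sum = 0.181247
NSP = 204524 * 0.181247
= 37069.338


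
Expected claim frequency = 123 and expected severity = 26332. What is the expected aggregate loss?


E[S] = E[N] * E[X]
= 123 * 26332
= 3.2388e+06


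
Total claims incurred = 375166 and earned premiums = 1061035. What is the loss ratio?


Loss ratio = claims / premiums
= 375166 / 1061035
= 0.3536


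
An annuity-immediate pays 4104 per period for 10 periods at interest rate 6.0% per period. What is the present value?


PV = PMT * (1 - (1+i)^(-n)) / i
= 4104 * (1 - (1+0.06)^(-10)) / 0.06
= 4104 * (1 - 0.558395) / 0.06
= 4104 * 7.360087
= 30205.7973


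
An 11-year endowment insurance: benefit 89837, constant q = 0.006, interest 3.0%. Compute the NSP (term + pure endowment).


Term component = 4849.0056
Pure endowment = 11_p_x * v^11 * benefit = 0.935945 * 0.722421 * 89837 = 60742.9665
NSP = 65591.972


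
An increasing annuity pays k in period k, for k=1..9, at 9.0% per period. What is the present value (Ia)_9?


(Ia)_n = sum_{k=1}^{n} k * v^k, v = 1/(1+i)
v = 0.917431
Sum computed term by term:
(Ia)_9 = 26.5663


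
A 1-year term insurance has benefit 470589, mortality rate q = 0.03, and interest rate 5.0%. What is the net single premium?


NSP = benefit * q * v
v = 1/(1+i) = 0.952381
NSP = 470589 * 0.03 * 0.952381
= 13445.4


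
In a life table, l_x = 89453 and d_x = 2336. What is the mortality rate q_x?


q_x = d_x / l_x
= 2336 / 89453
= 0.0261


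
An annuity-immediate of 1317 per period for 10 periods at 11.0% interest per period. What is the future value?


FV = PMT * ((1+i)^n - 1) / i
= 1317 * ((1.11)^10 - 1) / 0.11
= 1317 * (2.839421 - 1) / 0.11
= 22022.8858


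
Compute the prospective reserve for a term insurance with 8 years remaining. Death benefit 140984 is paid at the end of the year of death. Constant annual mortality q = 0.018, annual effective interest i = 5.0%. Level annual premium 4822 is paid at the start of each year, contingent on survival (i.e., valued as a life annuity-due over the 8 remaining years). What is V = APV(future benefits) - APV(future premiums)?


v = 1/(1+i) = 0.952381
APV(future benefits) per unit = sum_{k=0}^{7} k_p_x * q * v^(k+1) = 0.109774
APV(future benefits) = 140984 * 0.109774 = 15476.3623
Life annuity-due factor ä_{x:8} = sum_{k=0}^{7} k_p_x * v^k = 6.403477
APV(future premiums) = 4822 * 6.403477 = 30877.5661
V = 15476.3623 - 30877.5661
= -15401.2038


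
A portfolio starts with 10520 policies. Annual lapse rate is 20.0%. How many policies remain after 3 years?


remaining = initial * (1 - lapse)^years
= 10520 * (1 - 0.2)^3
= 10520 * 0.512
= 5386.24


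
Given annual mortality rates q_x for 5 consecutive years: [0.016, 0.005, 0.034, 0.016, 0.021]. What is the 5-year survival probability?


p_k = 1 - q_k for each year
Survival = product of (1 - q_k)
= 0.984 * 0.995 * 0.966 * 0.984 * 0.979
= 0.9111


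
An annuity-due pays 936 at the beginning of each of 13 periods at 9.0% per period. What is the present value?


PV_due = PMT * (1-(1+i)^(-n))/i * (1+i)
PV_immediate = 7007.7421
PV_due = 7007.7421 * 1.09
= 7638.4389


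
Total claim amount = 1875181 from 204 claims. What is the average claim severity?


severity = total / number
= 1875181 / 204
= 9192.0637


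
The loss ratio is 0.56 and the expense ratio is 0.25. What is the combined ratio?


Combined ratio = loss ratio + expense ratio
= 0.56 + 0.25
= 0.81


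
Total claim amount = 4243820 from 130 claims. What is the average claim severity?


severity = total / number
= 4243820 / 130
= 32644.7692


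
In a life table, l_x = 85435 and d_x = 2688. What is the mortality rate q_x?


q_x = d_x / l_x
= 2688 / 85435
= 0.0315


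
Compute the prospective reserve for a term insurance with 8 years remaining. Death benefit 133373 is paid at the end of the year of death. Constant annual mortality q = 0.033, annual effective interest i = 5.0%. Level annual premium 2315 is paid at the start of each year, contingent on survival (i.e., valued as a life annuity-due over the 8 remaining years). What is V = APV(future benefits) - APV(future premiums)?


v = 1/(1+i) = 0.952381
APV(future benefits) per unit = sum_{k=0}^{7} k_p_x * q * v^(k+1) = 0.191843
APV(future benefits) = 133373 * 0.191843 = 25586.7413
Life annuity-due factor ä_{x:8} = sum_{k=0}^{7} k_p_x * v^k = 6.104111
APV(future premiums) = 2315 * 6.104111 = 14131.0168
V = 25586.7413 - 14131.0168
= 11455.7245


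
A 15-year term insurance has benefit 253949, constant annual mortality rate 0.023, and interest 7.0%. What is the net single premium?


NSP = benefit * sum_{k=0}^{n-1} k_p_x * q * v^(k+1)
With constant q=0.023, v=0.934579
Sum = 0.184084
NSP = 253949 * 0.184084
= 46748.0063


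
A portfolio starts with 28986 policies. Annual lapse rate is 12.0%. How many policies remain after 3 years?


remaining = initial * (1 - lapse)^years
= 28986 * (1 - 0.12)^3
= 28986 * 0.681472
= 19753.1474


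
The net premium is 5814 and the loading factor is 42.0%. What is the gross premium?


Gross = net * (1 + loading)
= 5814 * (1 + 0.42)
= 5814 * 1.42
= 8255.88


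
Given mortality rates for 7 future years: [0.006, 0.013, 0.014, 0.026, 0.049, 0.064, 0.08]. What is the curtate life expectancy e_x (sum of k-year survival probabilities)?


e_x = sum_{k=1}^{n} k_p_x
k_p_x values:
  1_p_x = 0.994
  2_p_x = 0.981078
  3_p_x = 0.967343
  4_p_x = 0.942192
  5_p_x = 0.896025
  6_p_x = 0.838679
  7_p_x = 0.771585
e_x = 6.3909


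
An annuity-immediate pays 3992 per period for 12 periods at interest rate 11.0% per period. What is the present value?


PV = PMT * (1 - (1+i)^(-n)) / i
= 3992 * (1 - (1+0.11)^(-12)) / 0.11
= 3992 * (1 - 0.285841) / 0.11
= 3992 * 6.492356
= 25917.4857


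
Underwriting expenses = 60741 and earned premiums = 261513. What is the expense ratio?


Expense ratio = expenses / premiums
= 60741 / 261513
= 0.2323


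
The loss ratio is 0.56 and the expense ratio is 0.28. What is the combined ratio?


Combined ratio = loss ratio + expense ratio
= 0.56 + 0.28
= 0.84


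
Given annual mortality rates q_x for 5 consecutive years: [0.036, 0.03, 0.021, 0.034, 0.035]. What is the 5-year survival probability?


p_k = 1 - q_k for each year
Survival = product of (1 - q_k)
= 0.964 * 0.97 * 0.979 * 0.966 * 0.965
= 0.8534


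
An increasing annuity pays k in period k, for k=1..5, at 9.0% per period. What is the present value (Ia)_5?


(Ia)_n = sum_{k=1}^{n} k * v^k, v = 1/(1+i)
v = 0.917431
Sum computed term by term:
(Ia)_5 = 11.0007


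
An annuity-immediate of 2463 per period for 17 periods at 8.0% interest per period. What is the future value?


FV = PMT * ((1+i)^n - 1) / i
= 2463 * ((1.08)^17 - 1) / 0.08
= 2463 * (3.700018 - 1) / 0.08
= 83126.8059


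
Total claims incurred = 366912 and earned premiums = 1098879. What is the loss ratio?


Loss ratio = claims / premiums
= 366912 / 1098879
= 0.3339


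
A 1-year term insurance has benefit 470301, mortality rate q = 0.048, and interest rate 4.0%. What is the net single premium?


NSP = benefit * q * v
v = 1/(1+i) = 0.961538
NSP = 470301 * 0.048 * 0.961538
= 21706.2


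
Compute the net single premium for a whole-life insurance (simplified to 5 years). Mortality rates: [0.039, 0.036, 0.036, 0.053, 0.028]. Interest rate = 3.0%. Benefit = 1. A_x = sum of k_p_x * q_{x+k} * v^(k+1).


v = 0.970874
Year 0: k_p_x=1.0, q=0.039, term=0.037864
Year 1: k_p_x=0.961, q=0.036, term=0.03261
Year 2: k_p_x=0.926404, q=0.036, term=0.03052
Year 3: k_p_x=0.893053, q=0.053, term=0.042054
Year 4: k_p_x=0.845722, q=0.028, term=0.020427
A_x = 0.1635


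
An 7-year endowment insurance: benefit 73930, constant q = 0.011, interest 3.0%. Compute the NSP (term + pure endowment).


Term component = 4908.893
Pure endowment = 7_p_x * v^7 * benefit = 0.925495 * 0.813092 * 73930 = 55633.2171
NSP = 60542.1101


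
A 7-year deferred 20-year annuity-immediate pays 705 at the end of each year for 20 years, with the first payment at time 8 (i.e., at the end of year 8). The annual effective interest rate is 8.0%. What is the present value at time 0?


PV at time 7 of the 20-year annuity-immediate:
a_n = 705 * (1-(1+0.08)^(-20))/0.08 = 6921.7939
Discount back 7 years to time 0:
PV = 6921.7939 * (1+0.08)^(-7)
= 6921.7939 * 0.58349
= 4038.8003


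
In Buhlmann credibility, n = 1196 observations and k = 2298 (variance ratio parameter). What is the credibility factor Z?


Z = n / (n + k)
= 1196 / (1196 + 2298)
= 1196 / 3494
= 0.3423


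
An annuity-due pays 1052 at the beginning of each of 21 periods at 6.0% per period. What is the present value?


PV_due = PMT * (1-(1+i)^(-n))/i * (1+i)
PV_immediate = 12375.8086
PV_due = 12375.8086 * 1.06
= 13118.3571


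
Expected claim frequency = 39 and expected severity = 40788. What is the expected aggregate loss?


E[S] = E[N] * E[X]
= 39 * 40788
= 1.5907e+06


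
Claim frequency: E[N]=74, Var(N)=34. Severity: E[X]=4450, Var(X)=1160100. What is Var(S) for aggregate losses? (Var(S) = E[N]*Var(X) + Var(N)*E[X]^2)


Var(S) = E[N]*Var(X) + Var(N)*E[X]^2
= 74*1160100 + 34*4450^2
= 85847400 + 673285000
= 7.5913e+08


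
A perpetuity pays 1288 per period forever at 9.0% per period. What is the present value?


PV = PMT / i
= 1288 / 0.09
= 14311.1111


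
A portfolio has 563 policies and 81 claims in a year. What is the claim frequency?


frequency = claims / policies
= 81 / 563
= 0.1439


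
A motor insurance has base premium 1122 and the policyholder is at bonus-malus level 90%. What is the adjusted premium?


adjusted = base * BM_level / 100
= 1122 * 90 / 100
= 1122 * 0.9
= 1009.8


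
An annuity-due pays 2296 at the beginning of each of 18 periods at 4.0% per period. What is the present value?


PV_due = PMT * (1-(1+i)^(-n))/i * (1+i)
PV_immediate = 29065.7459
PV_due = 29065.7459 * 1.04
= 30228.3757


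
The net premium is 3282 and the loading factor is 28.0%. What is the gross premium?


Gross = net * (1 + loading)
= 3282 * (1 + 0.28)
= 3282 * 1.28
= 4200.96


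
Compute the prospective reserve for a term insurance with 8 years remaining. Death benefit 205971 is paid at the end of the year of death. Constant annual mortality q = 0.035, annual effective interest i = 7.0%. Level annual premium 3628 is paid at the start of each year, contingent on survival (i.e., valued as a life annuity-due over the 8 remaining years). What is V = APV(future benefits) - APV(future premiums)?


v = 1/(1+i) = 0.934579
APV(future benefits) per unit = sum_{k=0}^{7} k_p_x * q * v^(k+1) = 0.187443
APV(future benefits) = 205971 * 0.187443 = 38607.7866
Life annuity-due factor ä_{x:8} = sum_{k=0}^{7} k_p_x * v^k = 5.730395
APV(future premiums) = 3628 * 5.730395 = 20789.8731
V = 38607.7866 - 20789.8731
= 17817.9135


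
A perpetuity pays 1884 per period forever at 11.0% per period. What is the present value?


PV = PMT / i
= 1884 / 0.11
= 17127.2727


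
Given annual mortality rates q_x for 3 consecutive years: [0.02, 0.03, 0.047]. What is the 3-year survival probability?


p_k = 1 - q_k for each year
Survival = product of (1 - q_k)
= 0.98 * 0.97 * 0.953
= 0.9059


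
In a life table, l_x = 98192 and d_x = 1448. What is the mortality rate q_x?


q_x = d_x / l_x
= 1448 / 98192
= 0.0147


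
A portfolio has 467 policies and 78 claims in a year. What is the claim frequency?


frequency = claims / policies
= 78 / 467
= 0.167


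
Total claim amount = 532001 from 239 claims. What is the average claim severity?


severity = total / number
= 532001 / 239
= 2225.9456


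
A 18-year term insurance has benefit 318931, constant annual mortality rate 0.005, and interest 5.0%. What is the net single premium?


NSP = benefit * sum_{k=0}^{n-1} k_p_x * q * v^(k+1)
With constant q=0.005, v=0.952381
Sum = 0.056393
NSP = 318931 * 0.056393
= 17985.6335


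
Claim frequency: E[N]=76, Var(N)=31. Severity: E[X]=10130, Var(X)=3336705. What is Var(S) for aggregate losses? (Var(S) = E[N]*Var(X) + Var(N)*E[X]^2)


Var(S) = E[N]*Var(X) + Var(N)*E[X]^2
= 76*3336705 + 31*10130^2
= 253589580 + 3181123900
= 3.4347e+09


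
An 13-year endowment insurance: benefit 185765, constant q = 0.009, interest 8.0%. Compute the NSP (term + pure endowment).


Term component = 12643.8573
Pure endowment = 13_p_x * v^13 * benefit = 0.889114 * 0.367698 * 185765 = 60731.3002
NSP = 73375.1575


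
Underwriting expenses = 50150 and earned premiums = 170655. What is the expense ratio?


Expense ratio = expenses / premiums
= 50150 / 170655
= 0.2939


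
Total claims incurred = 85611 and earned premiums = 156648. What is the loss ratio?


Loss ratio = claims / premiums
= 85611 / 156648
= 0.5465


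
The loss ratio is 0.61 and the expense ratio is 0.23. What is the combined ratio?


Combined ratio = loss ratio + expense ratio
= 0.61 + 0.23
= 0.84


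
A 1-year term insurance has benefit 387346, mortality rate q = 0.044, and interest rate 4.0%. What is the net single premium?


NSP = benefit * q * v
v = 1/(1+i) = 0.961538
NSP = 387346 * 0.044 * 0.961538
= 16387.7154


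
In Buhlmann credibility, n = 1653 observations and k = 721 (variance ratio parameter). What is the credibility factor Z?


Z = n / (n + k)
= 1653 / (1653 + 721)
= 1653 / 2374
= 0.6963


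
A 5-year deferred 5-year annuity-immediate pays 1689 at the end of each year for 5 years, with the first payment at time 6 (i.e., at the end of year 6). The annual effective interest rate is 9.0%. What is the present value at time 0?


PV at time 5 of the 5-year annuity-immediate:
a_n = 1689 * (1-(1+0.09)^(-5))/0.09 = 6569.621
Discount back 5 years to time 0:
PV = 6569.621 * (1+0.09)^(-5)
= 6569.621 * 0.649931
= 4269.8029


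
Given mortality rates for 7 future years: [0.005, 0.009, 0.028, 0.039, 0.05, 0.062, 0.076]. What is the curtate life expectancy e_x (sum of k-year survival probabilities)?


e_x = sum_{k=1}^{n} k_p_x
k_p_x values:
  1_p_x = 0.995
  2_p_x = 0.986045
  3_p_x = 0.958436
  4_p_x = 0.921057
  5_p_x = 0.875004
  6_p_x = 0.820754
  7_p_x = 0.758376
e_x = 6.3147


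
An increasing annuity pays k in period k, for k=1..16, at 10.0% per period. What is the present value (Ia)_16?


(Ia)_n = sum_{k=1}^{n} k * v^k, v = 1/(1+i)
v = 0.909091
Sum computed term by term:
(Ia)_16 = 51.2401


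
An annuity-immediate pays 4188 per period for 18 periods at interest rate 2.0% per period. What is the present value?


PV = PMT * (1 - (1+i)^(-n)) / i
= 4188 * (1 - (1+0.02)^(-18)) / 0.02
= 4188 * (1 - 0.700159) / 0.02
= 4188 * 14.992031
= 62786.6269


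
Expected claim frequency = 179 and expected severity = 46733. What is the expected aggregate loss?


E[S] = E[N] * E[X]
= 179 * 46733
= 8.3652e+06


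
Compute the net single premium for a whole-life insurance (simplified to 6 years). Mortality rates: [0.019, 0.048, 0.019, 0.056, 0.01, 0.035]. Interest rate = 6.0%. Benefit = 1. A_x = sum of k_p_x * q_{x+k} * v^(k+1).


v = 0.943396
Year 0: k_p_x=1.0, q=0.019, term=0.017925
Year 1: k_p_x=0.981, q=0.048, term=0.041908
Year 2: k_p_x=0.933912, q=0.019, term=0.014898
Year 3: k_p_x=0.916168, q=0.056, term=0.040639
Year 4: k_p_x=0.864862, q=0.01, term=0.006463
Year 5: k_p_x=0.856214, q=0.035, term=0.021126
A_x = 0.143


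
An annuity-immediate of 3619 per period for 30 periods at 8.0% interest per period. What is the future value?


FV = PMT * ((1+i)^n - 1) / i
= 3619 * ((1.08)^30 - 1) / 0.08
= 3619 * (10.062657 - 1) / 0.08
= 409971.941


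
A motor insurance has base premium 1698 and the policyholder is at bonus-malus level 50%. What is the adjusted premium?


adjusted = base * BM_level / 100
= 1698 * 50 / 100
= 1698 * 0.5
= 849.0


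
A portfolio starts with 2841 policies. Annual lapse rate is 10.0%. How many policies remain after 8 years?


remaining = initial * (1 - lapse)^years
= 2841 * (1 - 0.1)^8
= 2841 * 0.430467
= 1222.9573


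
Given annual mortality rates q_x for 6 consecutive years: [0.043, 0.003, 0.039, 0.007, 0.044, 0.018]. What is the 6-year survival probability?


p_k = 1 - q_k for each year
Survival = product of (1 - q_k)
= 0.957 * 0.997 * 0.961 * 0.993 * 0.956 * 0.982
= 0.8548


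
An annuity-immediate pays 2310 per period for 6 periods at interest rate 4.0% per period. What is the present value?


PV = PMT * (1 - (1+i)^(-n)) / i
= 2310 * (1 - (1+0.04)^(-6)) / 0.04
= 2310 * (1 - 0.790315) / 0.04
= 2310 * 5.242137
= 12109.3361


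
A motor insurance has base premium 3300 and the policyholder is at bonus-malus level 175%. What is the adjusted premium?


adjusted = base * BM_level / 100
= 3300 * 175 / 100
= 3300 * 1.75
= 5775.0


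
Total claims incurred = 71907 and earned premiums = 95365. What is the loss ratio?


Loss ratio = claims / premiums
= 71907 / 95365
= 0.754


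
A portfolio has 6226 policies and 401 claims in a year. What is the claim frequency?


frequency = claims / policies
= 401 / 6226
= 0.0644


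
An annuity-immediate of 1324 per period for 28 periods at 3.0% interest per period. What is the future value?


FV = PMT * ((1+i)^n - 1) / i
= 1324 * ((1.03)^28 - 1) / 0.03
= 1324 * (2.287928 - 1) / 0.03
= 56840.5414


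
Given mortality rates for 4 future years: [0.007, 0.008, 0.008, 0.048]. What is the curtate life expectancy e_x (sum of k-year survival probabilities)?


e_x = sum_{k=1}^{n} k_p_x
k_p_x values:
  1_p_x = 0.993
  2_p_x = 0.985056
  3_p_x = 0.977176
  4_p_x = 0.930271
e_x = 3.8855


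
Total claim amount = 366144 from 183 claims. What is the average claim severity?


severity = total / number
= 366144 / 183
= 2000.7869


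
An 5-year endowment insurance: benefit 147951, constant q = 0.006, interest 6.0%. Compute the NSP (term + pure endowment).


Term component = 3697.3247
Pure endowment = 5_p_x * v^5 * benefit = 0.970358 * 0.747258 * 147951 = 107280.4288
NSP = 110977.7534


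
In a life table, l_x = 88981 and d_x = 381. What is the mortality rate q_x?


q_x = d_x / l_x
= 381 / 88981
= 0.0043


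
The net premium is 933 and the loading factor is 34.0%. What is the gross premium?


Gross = net * (1 + loading)
= 933 * (1 + 0.34)
= 933 * 1.34
= 1250.22


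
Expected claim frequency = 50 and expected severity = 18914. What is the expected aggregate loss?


E[S] = E[N] * E[X]
= 50 * 18914
= 945700


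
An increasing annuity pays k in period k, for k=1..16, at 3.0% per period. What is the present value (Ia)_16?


(Ia)_n = sum_{k=1}^{n} k * v^k, v = 1/(1+i)
v = 0.970874
Sum computed term by term:
(Ia)_16 = 98.9088


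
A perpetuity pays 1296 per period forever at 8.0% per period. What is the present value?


PV = PMT / i
= 1296 / 0.08
= 16200.0


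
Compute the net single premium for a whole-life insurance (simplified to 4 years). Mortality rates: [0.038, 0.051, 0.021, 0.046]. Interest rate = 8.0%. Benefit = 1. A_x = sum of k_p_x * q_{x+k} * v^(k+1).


v = 0.925926
Year 0: k_p_x=1.0, q=0.038, term=0.035185
Year 1: k_p_x=0.962, q=0.051, term=0.042063
Year 2: k_p_x=0.912938, q=0.021, term=0.015219
Year 3: k_p_x=0.893766, q=0.046, term=0.030219
A_x = 0.1227


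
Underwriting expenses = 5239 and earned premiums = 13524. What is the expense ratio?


Expense ratio = expenses / premiums
= 5239 / 13524
= 0.3874


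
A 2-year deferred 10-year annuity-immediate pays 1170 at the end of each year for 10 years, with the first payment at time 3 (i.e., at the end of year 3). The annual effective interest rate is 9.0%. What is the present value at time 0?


PV at time 2 of the 10-year annuity-immediate:
a_n = 1170 * (1-(1+0.09)^(-10))/0.09 = 7508.6595
Discount back 2 years to time 0:
PV = 7508.6595 * (1+0.09)^(-2)
= 7508.6595 * 0.84168
= 6319.8885


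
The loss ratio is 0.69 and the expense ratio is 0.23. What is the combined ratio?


Combined ratio = loss ratio + expense ratio
= 0.69 + 0.23
= 0.92


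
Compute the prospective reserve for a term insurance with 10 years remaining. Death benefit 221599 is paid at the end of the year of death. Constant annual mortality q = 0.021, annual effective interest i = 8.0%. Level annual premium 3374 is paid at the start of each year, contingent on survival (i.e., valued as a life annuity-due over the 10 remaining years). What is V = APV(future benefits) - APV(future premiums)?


v = 1/(1+i) = 0.925926
APV(future benefits) per unit = sum_{k=0}^{9} k_p_x * q * v^(k+1) = 0.13003
APV(future benefits) = 221599 * 0.13003 = 28814.4717
Life annuity-due factor ä_{x:10} = sum_{k=0}^{9} k_p_x * v^k = 6.687246
APV(future premiums) = 3374 * 6.687246 = 22562.7694
V = 28814.4717 - 22562.7694
= 6251.7023


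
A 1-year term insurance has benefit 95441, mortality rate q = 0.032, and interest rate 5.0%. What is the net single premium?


NSP = benefit * q * v
v = 1/(1+i) = 0.952381
NSP = 95441 * 0.032 * 0.952381
= 2908.6781


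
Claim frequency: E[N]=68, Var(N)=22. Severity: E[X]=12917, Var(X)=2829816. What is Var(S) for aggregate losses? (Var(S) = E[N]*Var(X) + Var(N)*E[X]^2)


Var(S) = E[N]*Var(X) + Var(N)*E[X]^2
= 68*2829816 + 22*12917^2
= 192427488 + 3670675558
= 3.8631e+09


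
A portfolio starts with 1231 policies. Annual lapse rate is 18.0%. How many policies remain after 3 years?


remaining = initial * (1 - lapse)^years
= 1231 * (1 - 0.18)^3
= 1231 * 0.551368
= 678.734


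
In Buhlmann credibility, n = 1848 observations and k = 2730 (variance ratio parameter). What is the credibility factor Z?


Z = n / (n + k)
= 1848 / (1848 + 2730)
= 1848 / 4578
= 0.4037


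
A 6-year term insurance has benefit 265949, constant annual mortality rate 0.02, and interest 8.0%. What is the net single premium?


NSP = benefit * sum_{k=0}^{n-1} k_p_x * q * v^(k+1)
With constant q=0.02, v=0.925926
Sum = 0.088354
NSP = 265949 * 0.088354
= 23497.6067


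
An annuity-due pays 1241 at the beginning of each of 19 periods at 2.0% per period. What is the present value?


PV_due = PMT * (1-(1+i)^(-n))/i * (1+i)
PV_immediate = 19456.9714
PV_due = 19456.9714 * 1.02
= 19846.1108


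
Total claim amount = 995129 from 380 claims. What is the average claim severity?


severity = total / number
= 995129 / 380
= 2618.7605


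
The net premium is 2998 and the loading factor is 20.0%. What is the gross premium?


Gross = net * (1 + loading)
= 2998 * (1 + 0.2)
= 2998 * 1.2
= 3597.6


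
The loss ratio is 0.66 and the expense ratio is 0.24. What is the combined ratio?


Combined ratio = loss ratio + expense ratio
= 0.66 + 0.24
= 0.9


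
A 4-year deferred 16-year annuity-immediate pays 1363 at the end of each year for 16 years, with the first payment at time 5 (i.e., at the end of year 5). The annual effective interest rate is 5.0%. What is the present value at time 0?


PV at time 4 of the 16-year annuity-immediate:
a_n = 1363 * (1-(1+0.05)^(-16))/0.05 = 14771.8799
Discount back 4 years to time 0:
PV = 14771.8799 * (1+0.05)^(-4)
= 14771.8799 * 0.822702
= 12152.8622


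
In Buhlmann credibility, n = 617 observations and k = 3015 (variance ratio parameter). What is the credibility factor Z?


Z = n / (n + k)
= 617 / (617 + 3015)
= 617 / 3632
= 0.1699


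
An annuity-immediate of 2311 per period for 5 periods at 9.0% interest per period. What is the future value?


FV = PMT * ((1+i)^n - 1) / i
= 2311 * ((1.09)^5 - 1) / 0.09
= 2311 * (1.538624 - 1) / 0.09
= 13830.6662


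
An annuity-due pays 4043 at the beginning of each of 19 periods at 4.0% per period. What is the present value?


PV_due = PMT * (1-(1+i)^(-n))/i * (1+i)
PV_immediate = 53100.517
PV_due = 53100.517 * 1.04
= 55224.5377


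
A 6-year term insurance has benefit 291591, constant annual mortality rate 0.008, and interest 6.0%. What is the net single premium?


NSP = benefit * sum_{k=0}^{n-1} k_p_x * q * v^(k+1)
With constant q=0.008, v=0.943396
Sum = 0.038613
NSP = 291591 * 0.038613
= 11259.1168


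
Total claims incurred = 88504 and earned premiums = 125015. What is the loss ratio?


Loss ratio = claims / premiums
= 88504 / 125015
= 0.7079


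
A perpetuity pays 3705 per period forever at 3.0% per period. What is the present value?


PV = PMT / i
= 3705 / 0.03
= 123500.0


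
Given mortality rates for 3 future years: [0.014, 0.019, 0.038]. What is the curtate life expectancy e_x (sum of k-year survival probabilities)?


e_x = sum_{k=1}^{n} k_p_x
k_p_x values:
  1_p_x = 0.986
  2_p_x = 0.967266
  3_p_x = 0.93051
e_x = 2.8838


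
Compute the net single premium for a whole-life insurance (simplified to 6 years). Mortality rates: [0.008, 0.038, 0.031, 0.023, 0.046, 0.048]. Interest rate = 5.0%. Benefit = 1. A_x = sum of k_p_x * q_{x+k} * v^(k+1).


v = 0.952381
Year 0: k_p_x=1.0, q=0.008, term=0.007619
Year 1: k_p_x=0.992, q=0.038, term=0.034191
Year 2: k_p_x=0.954304, q=0.031, term=0.025555
Year 3: k_p_x=0.924721, q=0.023, term=0.017498
Year 4: k_p_x=0.903452, q=0.046, term=0.032562
Year 5: k_p_x=0.861893, q=0.048, term=0.030872
A_x = 0.1483


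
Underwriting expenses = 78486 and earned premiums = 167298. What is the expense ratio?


Expense ratio = expenses / premiums
= 78486 / 167298
= 0.4691


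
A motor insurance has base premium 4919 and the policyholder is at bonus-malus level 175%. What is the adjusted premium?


adjusted = base * BM_level / 100
= 4919 * 175 / 100
= 4919 * 1.75
= 8608.25


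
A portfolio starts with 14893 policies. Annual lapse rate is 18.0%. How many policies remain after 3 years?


remaining = initial * (1 - lapse)^years
= 14893 * (1 - 0.18)^3
= 14893 * 0.551368
= 8211.5236


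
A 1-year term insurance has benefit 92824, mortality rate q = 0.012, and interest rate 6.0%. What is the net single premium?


NSP = benefit * q * v
v = 1/(1+i) = 0.943396
NSP = 92824 * 0.012 * 0.943396
= 1050.8377


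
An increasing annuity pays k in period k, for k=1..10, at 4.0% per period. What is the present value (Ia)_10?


(Ia)_n = sum_{k=1}^{n} k * v^k, v = 1/(1+i)
v = 0.961538
Sum computed term by term:
(Ia)_10 = 41.9922


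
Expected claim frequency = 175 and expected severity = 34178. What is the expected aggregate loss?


E[S] = E[N] * E[X]
= 175 * 34178
= 5.9812e+06


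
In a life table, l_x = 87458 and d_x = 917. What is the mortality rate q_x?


q_x = d_x / l_x
= 917 / 87458
= 0.0105


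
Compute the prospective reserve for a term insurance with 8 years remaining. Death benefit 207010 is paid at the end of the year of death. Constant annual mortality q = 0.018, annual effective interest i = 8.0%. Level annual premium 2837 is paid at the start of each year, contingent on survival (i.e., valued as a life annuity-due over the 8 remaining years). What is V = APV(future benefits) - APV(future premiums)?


v = 1/(1+i) = 0.925926
APV(future benefits) per unit = sum_{k=0}^{7} k_p_x * q * v^(k+1) = 0.097861
APV(future benefits) = 207010 * 0.097861 = 20258.292
Life annuity-due factor ä_{x:8} = sum_{k=0}^{7} k_p_x * v^k = 5.871685
APV(future premiums) = 2837 * 5.871685 = 16657.9704
V = 20258.292 - 16657.9704
= 3600.3215


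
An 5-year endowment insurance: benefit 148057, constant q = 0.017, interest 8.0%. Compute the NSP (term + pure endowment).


Term component = 9739.1817
Pure endowment = 5_p_x * v^5 * benefit = 0.917841 * 0.680583 * 148057 = 92486.3749
NSP = 102225.5566


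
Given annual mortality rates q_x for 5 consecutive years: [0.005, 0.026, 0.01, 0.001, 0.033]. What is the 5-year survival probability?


p_k = 1 - q_k for each year
Survival = product of (1 - q_k)
= 0.995 * 0.974 * 0.99 * 0.999 * 0.967
= 0.9268


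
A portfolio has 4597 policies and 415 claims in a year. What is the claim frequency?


frequency = claims / policies
= 415 / 4597
= 0.0903


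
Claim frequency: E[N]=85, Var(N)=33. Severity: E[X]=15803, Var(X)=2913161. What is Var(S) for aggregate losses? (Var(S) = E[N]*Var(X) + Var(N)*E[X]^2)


Var(S) = E[N]*Var(X) + Var(N)*E[X]^2
= 85*2913161 + 33*15803^2
= 247618685 + 8241248697
= 8.4889e+09


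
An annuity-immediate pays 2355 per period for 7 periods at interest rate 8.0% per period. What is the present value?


PV = PMT * (1 - (1+i)^(-n)) / i
= 2355 * (1 - (1+0.08)^(-7)) / 0.08
= 2355 * (1 - 0.58349) / 0.08
= 2355 * 5.20637
= 12261.0015


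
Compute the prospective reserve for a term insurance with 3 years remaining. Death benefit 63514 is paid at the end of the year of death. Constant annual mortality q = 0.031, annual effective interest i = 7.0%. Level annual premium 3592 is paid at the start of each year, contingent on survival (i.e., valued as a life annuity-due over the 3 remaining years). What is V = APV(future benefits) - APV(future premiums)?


v = 1/(1+i) = 0.934579
APV(future benefits) per unit = sum_{k=0}^{2} k_p_x * q * v^(k+1) = 0.07897
APV(future benefits) = 63514 * 0.07897 = 5015.6889
Life annuity-due factor ä_{x:3} = sum_{k=0}^{2} k_p_x * v^k = 2.725732
APV(future premiums) = 3592 * 2.725732 = 9790.8307
V = 5015.6889 - 9790.8307
= -4775.1418


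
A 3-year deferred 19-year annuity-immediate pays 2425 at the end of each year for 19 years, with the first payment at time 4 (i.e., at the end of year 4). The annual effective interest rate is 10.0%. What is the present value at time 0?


PV at time 3 of the 19-year annuity-immediate:
a_n = 2425 * (1-(1+0.1)^(-19))/0.1 = 20284.9312
Discount back 3 years to time 0:
PV = 20284.9312 * (1+0.1)^(-3)
= 20284.9312 * 0.751315
= 15240.3691


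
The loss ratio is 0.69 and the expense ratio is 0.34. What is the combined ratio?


Combined ratio = loss ratio + expense ratio
= 0.69 + 0.34
= 1.03


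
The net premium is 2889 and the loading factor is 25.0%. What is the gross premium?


Gross = net * (1 + loading)
= 2889 * (1 + 0.25)
= 2889 * 1.25
= 3611.25


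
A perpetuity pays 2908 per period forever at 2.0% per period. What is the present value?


PV = PMT / i
= 2908 / 0.02
= 145400.0


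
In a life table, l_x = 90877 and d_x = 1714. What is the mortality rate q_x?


q_x = d_x / l_x
= 1714 / 90877
= 0.0189


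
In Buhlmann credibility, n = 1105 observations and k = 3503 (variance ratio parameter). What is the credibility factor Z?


Z = n / (n + k)
= 1105 / (1105 + 3503)
= 1105 / 4608
= 0.2398


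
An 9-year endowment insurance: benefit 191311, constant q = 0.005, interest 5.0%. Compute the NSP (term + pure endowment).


Term component = 6675.4505
Pure endowment = 9_p_x * v^9 * benefit = 0.95589 * 0.644609 * 191311 = 117881.0449
NSP = 124556.4954


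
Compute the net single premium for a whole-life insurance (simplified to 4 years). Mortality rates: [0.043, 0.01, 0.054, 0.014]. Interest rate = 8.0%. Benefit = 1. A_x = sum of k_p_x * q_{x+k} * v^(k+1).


v = 0.925926
Year 0: k_p_x=1.0, q=0.043, term=0.039815
Year 1: k_p_x=0.957, q=0.01, term=0.008205
Year 2: k_p_x=0.94743, q=0.054, term=0.040613
Year 3: k_p_x=0.896269, q=0.014, term=0.009223
A_x = 0.0979


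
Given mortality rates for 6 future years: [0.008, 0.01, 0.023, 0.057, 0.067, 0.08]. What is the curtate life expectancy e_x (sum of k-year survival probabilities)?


e_x = sum_{k=1}^{n} k_p_x
k_p_x values:
  1_p_x = 0.992
  2_p_x = 0.98208
  3_p_x = 0.959492
  4_p_x = 0.904801
  5_p_x = 0.844179
  6_p_x = 0.776645
e_x = 5.4592


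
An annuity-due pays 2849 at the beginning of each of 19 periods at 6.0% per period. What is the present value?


PV_due = PMT * (1-(1+i)^(-n))/i * (1+i)
PV_immediate = 31789.4739
PV_due = 31789.4739 * 1.06
= 33696.8423


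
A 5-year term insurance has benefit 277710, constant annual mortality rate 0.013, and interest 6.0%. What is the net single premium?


NSP = benefit * sum_{k=0}^{n-1} k_p_x * q * v^(k+1)
With constant q=0.013, v=0.943396
Sum = 0.053437
NSP = 277710 * 0.053437
= 14839.8778


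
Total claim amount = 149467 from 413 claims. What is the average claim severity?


severity = total / number
= 149467 / 413
= 361.9056


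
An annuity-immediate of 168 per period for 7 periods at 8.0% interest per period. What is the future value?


FV = PMT * ((1+i)^n - 1) / i
= 168 * ((1.08)^7 - 1) / 0.08
= 168 * (1.713824 - 1) / 0.08
= 1499.031


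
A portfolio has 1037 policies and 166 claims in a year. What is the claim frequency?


frequency = claims / policies
= 166 / 1037
= 0.1601


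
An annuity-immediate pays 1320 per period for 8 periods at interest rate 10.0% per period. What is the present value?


PV = PMT * (1 - (1+i)^(-n)) / i
= 1320 * (1 - (1+0.1)^(-8)) / 0.1
= 1320 * (1 - 0.466507) / 0.1
= 1320 * 5.334926
= 7042.1026


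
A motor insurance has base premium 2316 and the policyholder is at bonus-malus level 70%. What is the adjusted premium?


adjusted = base * BM_level / 100
= 2316 * 70 / 100
= 2316 * 0.7
= 1621.2


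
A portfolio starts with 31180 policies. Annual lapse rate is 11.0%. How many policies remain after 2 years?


remaining = initial * (1 - lapse)^years
= 31180 * (1 - 0.11)^2
= 31180 * 0.7921
= 24697.678


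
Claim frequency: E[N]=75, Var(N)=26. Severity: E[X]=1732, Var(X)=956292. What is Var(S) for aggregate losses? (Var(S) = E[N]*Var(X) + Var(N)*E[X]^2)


Var(S) = E[N]*Var(X) + Var(N)*E[X]^2
= 75*956292 + 26*1732^2
= 71721900 + 77995424
= 1.4972e+08


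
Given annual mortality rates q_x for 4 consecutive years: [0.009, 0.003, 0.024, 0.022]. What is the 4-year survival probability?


p_k = 1 - q_k for each year
Survival = product of (1 - q_k)
= 0.991 * 0.997 * 0.976 * 0.978
= 0.9431


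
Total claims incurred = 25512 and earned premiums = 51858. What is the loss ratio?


Loss ratio = claims / premiums
= 25512 / 51858
= 0.492


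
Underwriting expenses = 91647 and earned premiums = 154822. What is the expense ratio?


Expense ratio = expenses / premiums
= 91647 / 154822
= 0.592


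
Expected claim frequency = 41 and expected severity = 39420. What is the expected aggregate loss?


E[S] = E[N] * E[X]
= 41 * 39420
= 1.6162e+06


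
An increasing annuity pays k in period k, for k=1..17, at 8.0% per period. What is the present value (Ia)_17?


(Ia)_n = sum_{k=1}^{n} k * v^k, v = 1/(1+i)
v = 0.925926
Sum computed term by term:
(Ia)_17 = 65.71
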